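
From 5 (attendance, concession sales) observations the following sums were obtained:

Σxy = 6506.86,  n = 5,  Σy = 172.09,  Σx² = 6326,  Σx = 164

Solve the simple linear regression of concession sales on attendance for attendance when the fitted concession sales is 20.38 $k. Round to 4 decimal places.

Sxx = Σx² − (Σx)²/n = 6326 − 5379.2 = 946.8
Sxy = Σxy − (Σx)(Σy)/n = 6506.86 − 5644.552 = 862.308
b = Sxy/Sxx = 862.308/946.8 = 0.910760
a = ȳ − b·x̄ = 34.418 − 0.910760·32.8 = 4.545057
Set a + b·x = 20.38: x = (20.38 − 4.545057) / 0.910760 = 17.386507

17.3865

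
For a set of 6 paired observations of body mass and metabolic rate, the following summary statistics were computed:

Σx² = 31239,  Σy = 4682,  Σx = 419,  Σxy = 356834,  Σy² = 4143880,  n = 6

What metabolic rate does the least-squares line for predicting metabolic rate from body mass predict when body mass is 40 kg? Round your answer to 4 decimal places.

329.9412

Sxx = Σx² − (Σx)²/n = 31239 − 29260.166667 = 1978.833333
Sxy = Σxy − (Σx)(Σy)/n = 356834 − 326959.666667 = 29874.333333
b = Sxy/Sxx = 29874.333333/1978.833333 = 15.096943
a = ȳ − b·x̄ = 780.333333 − 15.096943·69.833333 = -273.936495
ŷ(40) = a + b·40 = -273.936495 + 15.096943·40 = 329.941211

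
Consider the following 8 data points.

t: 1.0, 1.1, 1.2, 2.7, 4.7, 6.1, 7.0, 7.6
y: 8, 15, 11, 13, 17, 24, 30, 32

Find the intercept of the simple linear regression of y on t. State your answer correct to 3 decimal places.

6.808

n = 8, Σx = 31.4, Σy = 150, Σxy = 752.3, Σx² = 177
Sxx = Σx² − (Σx)²/n = 177 − 123.245 = 53.755
Sxy = Σxy − (Σx)(Σy)/n = 752.3 − 588.75 = 163.55
b = Sxy/Sxx = 163.55/53.755 = 3.042508
a = ȳ − b·x̄ = 18.75 − 3.042508·3.925 = 6.808157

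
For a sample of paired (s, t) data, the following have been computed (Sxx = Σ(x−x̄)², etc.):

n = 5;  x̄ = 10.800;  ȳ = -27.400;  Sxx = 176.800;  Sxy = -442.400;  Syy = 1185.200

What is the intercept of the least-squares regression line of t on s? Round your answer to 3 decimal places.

-0.376

b = Sxy/Sxx = -442.4/176.8 = -2.502262
a = ȳ − b·x̄ = -27.4 − (-2.502262)·10.8 = -0.375566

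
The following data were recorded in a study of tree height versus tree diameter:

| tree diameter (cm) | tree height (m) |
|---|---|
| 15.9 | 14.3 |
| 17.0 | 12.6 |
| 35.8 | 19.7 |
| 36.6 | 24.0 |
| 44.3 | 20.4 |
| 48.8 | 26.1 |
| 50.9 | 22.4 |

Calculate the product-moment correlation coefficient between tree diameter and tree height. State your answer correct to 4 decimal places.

0.8866

n = 7, Σx = 249.3, Σy = 139.5, Σxy = 5342.79, Σx² = 10097.75, Σy² = 2926.47
Sxx = Σx² − (Σx)²/n = 10097.75 − 8878.641429 = 1219.108571
Sxy = Σxy − (Σx)(Σy)/n = 5342.79 − 4968.192857 = 374.597143
Syy = Σy² − (Σy)²/n = 2926.47 − 2780.035714 = 146.434286
r = Sxy/√(Sxx·Syy) = 374.597143/√(178519.292865) = 374.597143/422.515435 = 0.886588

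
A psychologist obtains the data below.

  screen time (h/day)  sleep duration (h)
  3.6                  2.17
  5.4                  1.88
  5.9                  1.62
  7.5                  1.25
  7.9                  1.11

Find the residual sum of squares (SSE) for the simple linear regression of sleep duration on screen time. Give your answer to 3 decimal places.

0.016

n = 5, Σx = 30.3, Σy = 8.03, Σxy = 45.666, Σx² = 195.59, Σy² = 13.6623
Sxx = Σx² − (Σx)²/n = 195.59 − 183.618 = 11.972
Sxy = Σxy − (Σx)(Σy)/n = 45.666 − 48.6618 = -2.9958
Syy = Σy² − (Σy)²/n = 13.6623 − 12.89618 = 0.76612
b = Sxy/Sxx = -2.9958/11.972 = -0.250234
SSE = Syy − b·Sxy = 0.76612 − (-0.250234)·(-2.9958) = 0.016469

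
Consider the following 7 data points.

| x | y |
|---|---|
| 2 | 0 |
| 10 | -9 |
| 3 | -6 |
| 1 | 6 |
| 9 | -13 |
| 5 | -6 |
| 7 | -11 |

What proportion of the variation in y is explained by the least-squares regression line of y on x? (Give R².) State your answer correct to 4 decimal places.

n = 7, Σx = 37, Σy = -39, Σxy = -326, Σx² = 269, Σy² = 479
Sxx = Σx² − (Σx)²/n = 269 − 195.571429 = 73.428571
Sxy = Σxy − (Σx)(Σy)/n = -326 − (-206.142857) = -119.857143
Syy = Σy² − (Σy)²/n = 479 − 217.285714 = 261.714286
R² = Sxy²/(Sxx·Syy) = (-119.857143)²/(73.428571·261.714286) = 0.747542

0.7475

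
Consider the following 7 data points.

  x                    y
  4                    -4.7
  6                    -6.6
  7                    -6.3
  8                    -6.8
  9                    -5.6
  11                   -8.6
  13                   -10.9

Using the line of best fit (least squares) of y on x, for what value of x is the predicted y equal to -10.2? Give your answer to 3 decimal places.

n = 7, Σx = 58, Σy = -49.5, Σxy = -443.6, Σx² = 536
Sxx = Σx² − (Σx)²/n = 536 − 480.571429 = 55.428571
Sxy = Σxy − (Σx)(Σy)/n = -443.6 − (-410.142857) = -33.457143
b = Sxy/Sxx = -33.457143/55.428571 = -0.603608
a = ȳ − b·x̄ = -7.071429 − (-0.603608)·8.285714 = -2.070103
Set a + b·x = -10.2: x = (-10.2 − (-2.070103)) / (-0.603608) = 13.468830

13.469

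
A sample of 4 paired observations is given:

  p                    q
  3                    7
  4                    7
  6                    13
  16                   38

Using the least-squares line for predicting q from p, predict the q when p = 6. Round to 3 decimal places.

13.162

n = 4, Σx = 29, Σy = 65, Σxy = 735, Σx² = 317
Sxx = Σx² − (Σx)²/n = 317 − 210.25 = 106.75
Sxy = Σxy − (Σx)(Σy)/n = 735 − 471.25 = 263.75
b = Sxy/Sxx = 263.75/106.75 = 2.470726
a = ȳ − b·x̄ = 16.25 − 2.470726·7.25 = -1.662763
ŷ(6) = a + b·6 = -1.662763 + 2.470726·6 = 13.161593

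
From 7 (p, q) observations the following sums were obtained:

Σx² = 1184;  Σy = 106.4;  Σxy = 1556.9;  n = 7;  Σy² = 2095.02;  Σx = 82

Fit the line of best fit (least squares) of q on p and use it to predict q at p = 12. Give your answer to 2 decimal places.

Sxx = Σx² − (Σx)²/n = 1184 − 960.571429 = 223.428571
Sxy = Σxy − (Σx)(Σy)/n = 1556.9 − 1246.4 = 310.5
b = Sxy/Sxx = 310.5/223.428571 = 1.389706
a = ȳ − b·x̄ = 15.2 − 1.389706·11.714286 = -1.079412
ŷ(12) = a + b·12 = -1.079412 + 1.389706·12 = 15.597059

15.60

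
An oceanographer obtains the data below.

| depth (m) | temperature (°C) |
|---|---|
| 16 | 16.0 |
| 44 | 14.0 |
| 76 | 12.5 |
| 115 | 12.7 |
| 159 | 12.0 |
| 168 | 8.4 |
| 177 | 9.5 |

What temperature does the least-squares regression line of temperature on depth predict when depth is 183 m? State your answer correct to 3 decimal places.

n = 7, Σx = 755, Σy = 85.1, Σxy = 8283.2, Σx² = 106027
Sxx = Σx² − (Σx)²/n = 106027 − 81432.142857 = 24594.857143
Sxy = Σxy − (Σx)(Σy)/n = 8283.2 − 9178.642857 = -895.442857
b = Sxy/Sxx = -895.442857/24594.857143 = -0.036408
a = ȳ − b·x̄ = 12.157143 − (-0.036408)·107.857143 = 16.083976
ŷ(183) = a + b·183 = 16.083976 + (-0.036408)·183 = 9.421362

9.421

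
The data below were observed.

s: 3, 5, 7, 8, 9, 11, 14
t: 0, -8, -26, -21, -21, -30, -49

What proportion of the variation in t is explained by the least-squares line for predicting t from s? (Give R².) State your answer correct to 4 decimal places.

n = 7, Σx = 57, Σy = -155, Σxy = -1595, Σx² = 545, Σy² = 4923
Sxx = Σx² − (Σx)²/n = 545 − 464.142857 = 80.857143
Sxy = Σxy − (Σx)(Σy)/n = -1595 − (-1262.142857) = -332.857143
Syy = Σy² − (Σy)²/n = 4923 − 3432.142857 = 1490.857143
R² = Sxy²/(Sxx·Syy) = (-332.857143)²/(80.857143·1490.857143) = 0.919097

0.9191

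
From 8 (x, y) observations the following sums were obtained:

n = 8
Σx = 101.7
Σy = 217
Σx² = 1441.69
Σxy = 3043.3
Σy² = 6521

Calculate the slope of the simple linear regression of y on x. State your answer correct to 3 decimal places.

1.913

Sxx = Σx² − (Σx)²/n = 1441.69 − 1292.86125 = 148.82875
Sxy = Σxy − (Σx)(Σy)/n = 3043.3 − 2758.6125 = 284.6875
b = Sxy/Sxx = 284.6875/148.82875 = 1.912853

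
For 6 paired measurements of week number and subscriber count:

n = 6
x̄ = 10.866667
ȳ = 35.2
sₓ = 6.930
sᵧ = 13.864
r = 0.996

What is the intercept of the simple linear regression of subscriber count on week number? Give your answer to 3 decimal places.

13.547

b = r · sᵧ/sₓ = 0.996 · 13.864/6.93 = 1.992575
a = ȳ − b·x̄ = 35.2 − 1.992575·10.866667 = 13.547352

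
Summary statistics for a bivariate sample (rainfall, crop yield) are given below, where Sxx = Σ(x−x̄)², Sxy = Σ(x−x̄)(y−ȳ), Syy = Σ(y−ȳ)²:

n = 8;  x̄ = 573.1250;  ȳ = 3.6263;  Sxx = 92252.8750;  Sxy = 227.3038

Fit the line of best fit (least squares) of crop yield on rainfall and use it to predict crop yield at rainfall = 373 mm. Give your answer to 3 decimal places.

b = Sxy/Sxx = 227.3038/92252.875 = 0.002464
a = ȳ − b·x̄ = 3.6263 − 0.002464·573.125 = 2.214165
ŷ(373) = a + b·373 = 2.214165 + 0.002464·373 = 3.133208

3.133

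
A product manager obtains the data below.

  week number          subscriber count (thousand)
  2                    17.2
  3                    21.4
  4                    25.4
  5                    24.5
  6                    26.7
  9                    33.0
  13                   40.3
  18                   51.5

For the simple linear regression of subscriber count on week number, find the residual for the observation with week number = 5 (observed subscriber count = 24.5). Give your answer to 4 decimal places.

n = 8, Σx = 60, Σy = 240, Σxy = 2230.8, Σx² = 664
Sxx = Σx² − (Σx)²/n = 664 − 450 = 214
Sxy = Σxy − (Σx)(Σy)/n = 2230.8 − 1800 = 430.8
b = Sxy/Sxx = 430.8/214 = 2.013084
a = ȳ − b·x̄ = 30 − 2.013084·7.5 = 14.901869
ŷ(5) = 14.901869 + 2.013084·5 = 24.967290
residual = y − ŷ = 24.5 − 24.967290 = -0.467290

-0.4673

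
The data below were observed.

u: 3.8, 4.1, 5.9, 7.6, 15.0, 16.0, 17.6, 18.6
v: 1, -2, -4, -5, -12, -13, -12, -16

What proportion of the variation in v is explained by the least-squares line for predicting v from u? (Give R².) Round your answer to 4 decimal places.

n = 8, Σx = 88.6, Σy = -63, Σxy = -962.8, Σx² = 1260.54, Σy² = 759
Sxx = Σx² − (Σx)²/n = 1260.54 − 981.245 = 279.295
Sxy = Σxy − (Σx)(Σy)/n = -962.8 − (-697.725) = -265.075
Syy = Σy² − (Σy)²/n = 759 − 496.125 = 262.875
R² = Sxy²/(Sxx·Syy) = (-265.075)²/(279.295·262.875) = 0.957029

0.9570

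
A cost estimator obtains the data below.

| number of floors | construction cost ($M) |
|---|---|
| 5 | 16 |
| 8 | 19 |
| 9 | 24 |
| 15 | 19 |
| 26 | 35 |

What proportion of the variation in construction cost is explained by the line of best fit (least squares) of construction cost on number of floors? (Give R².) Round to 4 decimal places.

0.7697

n = 5, Σx = 63, Σy = 113, Σxy = 1643, Σx² = 1071, Σy² = 2779
Sxx = Σx² − (Σx)²/n = 1071 − 793.8 = 277.2
Sxy = Σxy − (Σx)(Σy)/n = 1643 − 1423.8 = 219.2
Syy = Σy² − (Σy)²/n = 2779 − 2553.8 = 225.2
R² = Sxy²/(Sxx·Syy) = (219.2)²/(277.2·225.2) = 0.769696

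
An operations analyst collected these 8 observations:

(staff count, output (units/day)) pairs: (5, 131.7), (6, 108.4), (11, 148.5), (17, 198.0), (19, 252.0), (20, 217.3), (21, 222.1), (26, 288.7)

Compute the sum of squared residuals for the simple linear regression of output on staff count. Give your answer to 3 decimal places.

n = 8, Σx = 125, Σy = 1566.7, Σxy = 27612.7, Σx² = 2349, Σy² = 333751.09
Sxx = Σx² − (Σx)²/n = 2349 − 1953.125 = 395.875
Sxy = Σxy − (Σx)(Σy)/n = 27612.7 − 24479.6875 = 3133.0125
Syy = Σy² − (Σy)²/n = 333751.09 − 306818.61125 = 26932.47875
b = Sxy/Sxx = 3133.0125/395.875 = 7.914146
SSE = Syy − b·Sxy = 26932.47875 − 7.914146·3133.0125 = 2137.360783

2137.361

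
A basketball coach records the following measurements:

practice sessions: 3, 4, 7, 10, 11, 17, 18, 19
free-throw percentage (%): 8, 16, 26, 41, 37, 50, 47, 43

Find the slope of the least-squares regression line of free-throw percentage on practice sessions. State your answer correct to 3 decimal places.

2.218

n = 8, Σx = 89, Σy = 268, Σxy = 3600, Σx² = 1269
Sxx = Σx² − (Σx)²/n = 1269 − 990.125 = 278.875
Sxy = Σxy − (Σx)(Σy)/n = 3600 − 2981.5 = 618.5
b = Sxy/Sxx = 618.5/278.875 = 2.217840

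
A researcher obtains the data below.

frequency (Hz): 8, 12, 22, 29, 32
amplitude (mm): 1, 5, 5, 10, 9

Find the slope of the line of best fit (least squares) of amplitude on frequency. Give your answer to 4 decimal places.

n = 5, Σx = 103, Σy = 30, Σxy = 756, Σx² = 2557
Sxx = Σx² − (Σx)²/n = 2557 − 2121.8 = 435.2
Sxy = Σxy − (Σx)(Σy)/n = 756 − 618 = 138
b = Sxy/Sxx = 138/435.2 = 0.317096

0.3171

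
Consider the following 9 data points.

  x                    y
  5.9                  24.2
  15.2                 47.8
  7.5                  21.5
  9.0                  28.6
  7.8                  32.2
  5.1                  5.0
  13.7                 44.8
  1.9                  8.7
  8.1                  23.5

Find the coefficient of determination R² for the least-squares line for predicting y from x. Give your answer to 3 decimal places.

n = 9, Σx = 74.2, Σy = 236.3, Σxy = 2385.29, Σx² = 746.86, Σy² = 7847.51
Sxx = Σx² − (Σx)²/n = 746.86 − 611.737778 = 135.122222
Sxy = Σxy − (Σx)(Σy)/n = 2385.29 − 1948.162222 = 437.127778
Syy = Σy² − (Σy)²/n = 7847.51 − 6204.187778 = 1643.322222
R² = Sxy²/(Sxx·Syy) = (437.127778)²/(135.122222·1643.322222) = 0.860533

0.861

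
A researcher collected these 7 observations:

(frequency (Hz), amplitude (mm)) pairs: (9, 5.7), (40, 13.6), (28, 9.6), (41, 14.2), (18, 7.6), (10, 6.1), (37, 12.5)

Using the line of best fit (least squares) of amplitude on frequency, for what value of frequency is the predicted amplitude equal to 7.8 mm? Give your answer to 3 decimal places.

17.919

n = 7, Σx = 183, Σy = 69.3, Σxy = 2106.6, Σx² = 5939
Sxx = Σx² − (Σx)²/n = 5939 − 4784.142857 = 1154.857143
Sxy = Σxy − (Σx)(Σy)/n = 2106.6 − 1811.7 = 294.9
b = Sxy/Sxx = 294.9/1154.857143 = 0.255356
a = ȳ − b·x̄ = 9.9 − 0.255356·26.142857 = 3.224258
Set a + b·x = 7.8: x = (7.8 − 3.224258) / 0.255356 = 17.919052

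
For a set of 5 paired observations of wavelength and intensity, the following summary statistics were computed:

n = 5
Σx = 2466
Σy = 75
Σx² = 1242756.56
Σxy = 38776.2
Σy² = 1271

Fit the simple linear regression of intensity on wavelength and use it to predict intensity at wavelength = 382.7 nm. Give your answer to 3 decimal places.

Sxx = Σx² − (Σx)²/n = 1242756.56 − 1216231.2 = 26525.36
Sxy = Σxy − (Σx)(Σy)/n = 38776.2 − 36990 = 1786.2
b = Sxy/Sxx = 1786.2/26525.36 = 0.067339
a = ȳ − b·x̄ = 15 − 0.067339·493.2 = -18.211758
ŷ(382.7) = a + b·382.7 = -18.211758 + 0.067339·382.7 = 7.559004

7.559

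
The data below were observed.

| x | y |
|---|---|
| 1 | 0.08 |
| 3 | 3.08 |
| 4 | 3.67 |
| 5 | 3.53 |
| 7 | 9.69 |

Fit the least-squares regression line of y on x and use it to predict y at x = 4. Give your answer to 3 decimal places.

n = 5, Σx = 20, Σy = 20.05, Σxy = 109.48, Σx² = 100
Sxx = Σx² − (Σx)²/n = 100 − 80 = 20
Sxy = Σxy − (Σx)(Σy)/n = 109.48 − 80.2 = 29.28
b = Sxy/Sxx = 29.28/20 = 1.464
a = ȳ − b·x̄ = 4.01 − 1.464·4 = -1.846
ŷ(4) = a + b·4 = -1.846 + 1.464·4 = 4.01

4.010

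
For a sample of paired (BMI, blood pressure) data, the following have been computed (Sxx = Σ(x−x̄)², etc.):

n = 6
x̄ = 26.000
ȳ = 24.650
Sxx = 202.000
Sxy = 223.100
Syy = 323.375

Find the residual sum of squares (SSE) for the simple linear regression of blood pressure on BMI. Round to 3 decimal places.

b = Sxy/Sxx = 223.1/202 = 1.104455
SSE = Syy − b·Sxy = 323.375 − 1.104455·223.1 = 76.970990

76.971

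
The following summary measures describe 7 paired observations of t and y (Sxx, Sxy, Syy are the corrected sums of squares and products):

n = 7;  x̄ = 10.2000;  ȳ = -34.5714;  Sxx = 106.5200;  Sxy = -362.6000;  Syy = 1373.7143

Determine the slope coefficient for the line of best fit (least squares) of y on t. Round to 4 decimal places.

-3.4041

b = Sxy/Sxx = -362.6/106.52 = -3.404056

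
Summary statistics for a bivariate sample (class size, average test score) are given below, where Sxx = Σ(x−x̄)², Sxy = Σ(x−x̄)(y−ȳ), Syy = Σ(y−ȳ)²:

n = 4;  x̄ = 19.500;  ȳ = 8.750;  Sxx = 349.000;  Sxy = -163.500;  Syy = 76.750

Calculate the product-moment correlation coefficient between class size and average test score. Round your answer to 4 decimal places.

-0.9990

r = Sxy/√(Sxx·Syy) = -163.5/√(26785.75) = -163.5/163.663527 = -0.999001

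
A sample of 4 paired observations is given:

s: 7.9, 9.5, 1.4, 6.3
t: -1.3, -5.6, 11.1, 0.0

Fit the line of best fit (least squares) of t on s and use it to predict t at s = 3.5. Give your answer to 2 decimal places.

6.65

n = 4, Σx = 25.1, Σy = 4.2, Σxy = -47.93, Σx² = 194.31
Sxx = Σx² − (Σx)²/n = 194.31 − 157.5025 = 36.8075
Sxy = Σxy − (Σx)(Σy)/n = -47.93 − 26.355 = -74.285
b = Sxy/Sxx = -74.285/36.8075 = -2.018203
a = ȳ − b·x̄ = 1.05 − (-2.018203)·6.275 = 13.714223
ŷ(3.5) = a + b·3.5 = 13.714223 + (-2.018203)·3.5 = 6.650513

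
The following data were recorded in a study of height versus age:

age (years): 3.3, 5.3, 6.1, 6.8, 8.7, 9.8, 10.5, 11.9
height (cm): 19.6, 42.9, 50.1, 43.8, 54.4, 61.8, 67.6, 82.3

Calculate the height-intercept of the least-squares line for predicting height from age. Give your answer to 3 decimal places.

4.396

n = 8, Σx = 62.4, Σy = 422.5, Σxy = 3663.59, Σx² = 546.02
Sxx = Σx² − (Σx)²/n = 546.02 − 486.72 = 59.3
Sxy = Σxy − (Σx)(Σy)/n = 3663.59 − 3295.5 = 368.09
b = Sxy/Sxx = 368.09/59.3 = 6.207251
a = ȳ − b·x̄ = 52.8125 − 6.207251·7.8 = 4.395940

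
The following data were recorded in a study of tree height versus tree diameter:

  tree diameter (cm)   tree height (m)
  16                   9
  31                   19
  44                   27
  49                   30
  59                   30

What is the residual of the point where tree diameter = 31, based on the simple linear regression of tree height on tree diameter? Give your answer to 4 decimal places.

0.6100

n = 5, Σx = 199, Σy = 115, Σxy = 5161, Σx² = 9035
Sxx = Σx² − (Σx)²/n = 9035 − 7920.2 = 1114.8
Sxy = Σxy − (Σx)(Σy)/n = 5161 − 4577 = 584
b = Sxy/Sxx = 584/1114.8 = 0.523861
a = ȳ − b·x̄ = 23 − 0.523861·39.8 = 2.150341
ŷ(31) = 2.150341 + 0.523861·31 = 18.390025
residual = y − ŷ = 19 − 18.390025 = 0.609975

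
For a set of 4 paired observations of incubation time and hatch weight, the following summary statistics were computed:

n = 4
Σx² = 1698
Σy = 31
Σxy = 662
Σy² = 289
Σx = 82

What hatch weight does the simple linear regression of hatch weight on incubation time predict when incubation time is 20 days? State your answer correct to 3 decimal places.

Sxx = Σx² − (Σx)²/n = 1698 − 1681 = 17
Sxy = Σxy − (Σx)(Σy)/n = 662 − 635.5 = 26.5
b = Sxy/Sxx = 26.5/17 = 1.558824
a = ȳ − b·x̄ = 7.75 − 1.558824·20.5 = -24.205882
ŷ(20) = a + b·20 = -24.205882 + 1.558824·20 = 6.970588

6.971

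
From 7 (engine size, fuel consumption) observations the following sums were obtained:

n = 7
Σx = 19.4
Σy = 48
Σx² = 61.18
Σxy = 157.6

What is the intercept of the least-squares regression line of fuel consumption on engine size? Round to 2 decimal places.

Sxx = Σx² − (Σx)²/n = 61.18 − 53.765714 = 7.414286
Sxy = Σxy − (Σx)(Σy)/n = 157.6 − 133.028571 = 24.571429
b = Sxy/Sxx = 24.571429/7.414286 = 3.314066
a = ȳ − b·x̄ = 6.857143 − 3.314066·2.771429 = -2.327553

-2.33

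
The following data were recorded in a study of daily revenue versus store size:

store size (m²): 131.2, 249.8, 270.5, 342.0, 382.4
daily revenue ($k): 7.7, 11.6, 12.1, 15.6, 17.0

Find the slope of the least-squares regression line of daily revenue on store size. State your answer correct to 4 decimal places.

0.0376

n = 5, Σx = 1375.9, Σy = 64, Σxy = 19016.97, Σx² = 415977.49
Sxx = Σx² − (Σx)²/n = 415977.49 − 378620.162 = 37357.328
Sxy = Σxy − (Σx)(Σy)/n = 19016.97 − 17611.52 = 1405.45
b = Sxy/Sxx = 1405.45/37357.328 = 0.037622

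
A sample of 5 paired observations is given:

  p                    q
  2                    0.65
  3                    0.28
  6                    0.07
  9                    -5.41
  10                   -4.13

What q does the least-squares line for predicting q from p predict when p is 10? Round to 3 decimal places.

n = 5, Σx = 30, Σy = -8.54, Σxy = -87.43, Σx² = 230
Sxx = Σx² − (Σx)²/n = 230 − 180 = 50
Sxy = Σxy − (Σx)(Σy)/n = -87.43 − (-51.24) = -36.19
b = Sxy/Sxx = -36.19/50 = -0.7238
a = ȳ − b·x̄ = -1.708 − (-0.7238)·6 = 2.6348
ŷ(10) = a + b·10 = 2.6348 + (-0.7238)·10 = -4.6032

-4.603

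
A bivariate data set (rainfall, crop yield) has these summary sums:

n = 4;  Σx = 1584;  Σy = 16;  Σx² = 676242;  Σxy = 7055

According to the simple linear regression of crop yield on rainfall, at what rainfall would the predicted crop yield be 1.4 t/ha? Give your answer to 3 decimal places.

218.889

Sxx = Σx² − (Σx)²/n = 676242 − 627264 = 48978
Sxy = Σxy − (Σx)(Σy)/n = 7055 − 6336 = 719
b = Sxy/Sxx = 719/48978 = 0.014680
a = ȳ − b·x̄ = 4 − 0.014680·396 = -1.813304
Set a + b·x = 1.4: x = (1.4 − (-1.813304)) / 0.014680 = 218.889013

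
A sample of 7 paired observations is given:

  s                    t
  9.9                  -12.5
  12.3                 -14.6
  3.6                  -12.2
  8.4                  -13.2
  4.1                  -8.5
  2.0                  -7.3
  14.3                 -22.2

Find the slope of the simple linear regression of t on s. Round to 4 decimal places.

n = 7, Σx = 54.6, Σy = -90.5, Σxy = -825.04, Σx² = 558.12
Sxx = Σx² − (Σx)²/n = 558.12 − 425.88 = 132.24
Sxy = Σxy − (Σx)(Σy)/n = -825.04 − (-705.9) = -119.14
b = Sxy/Sxx = -119.14/132.24 = -0.900938

-0.9009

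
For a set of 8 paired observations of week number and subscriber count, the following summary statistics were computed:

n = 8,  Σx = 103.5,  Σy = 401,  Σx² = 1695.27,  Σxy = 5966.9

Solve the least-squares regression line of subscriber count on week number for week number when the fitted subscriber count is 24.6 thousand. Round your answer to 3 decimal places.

Sxx = Σx² − (Σx)²/n = 1695.27 − 1339.03125 = 356.23875
Sxy = Σxy − (Σx)(Σy)/n = 5966.9 − 5187.9375 = 778.9625
b = Sxy/Sxx = 778.9625/356.23875 = 2.186630
a = ȳ − b·x̄ = 50.125 − 2.186630·12.9375 = 21.835468
Set a + b·x = 24.6: x = (24.6 − 21.835468) / 2.186630 = 1.264288

1.264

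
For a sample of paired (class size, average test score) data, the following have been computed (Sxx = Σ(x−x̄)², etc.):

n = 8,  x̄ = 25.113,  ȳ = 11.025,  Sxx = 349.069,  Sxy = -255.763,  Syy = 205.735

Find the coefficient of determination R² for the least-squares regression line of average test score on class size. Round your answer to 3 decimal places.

R² = Sxy²/(Sxx·Syy) = (-255.763)²/(349.069·205.735) = 0.910869

0.911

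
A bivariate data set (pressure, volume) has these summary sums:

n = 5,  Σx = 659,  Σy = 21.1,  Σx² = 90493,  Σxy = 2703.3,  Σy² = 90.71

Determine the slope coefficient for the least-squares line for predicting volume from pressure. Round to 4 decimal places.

-0.0214

Sxx = Σx² − (Σx)²/n = 90493 − 86856.2 = 3636.8
Sxy = Σxy − (Σx)(Σy)/n = 2703.3 − 2780.98 = -77.68
b = Sxy/Sxx = -77.68/3636.8 = -0.021359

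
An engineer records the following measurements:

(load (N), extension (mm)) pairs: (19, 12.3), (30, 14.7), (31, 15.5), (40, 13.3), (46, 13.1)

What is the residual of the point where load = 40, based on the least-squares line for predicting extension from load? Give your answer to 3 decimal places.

n = 5, Σx = 166, Σy = 68.9, Σxy = 2289.8, Σx² = 5938
Sxx = Σx² − (Σx)²/n = 5938 − 5511.2 = 426.8
Sxy = Σxy − (Σx)(Σy)/n = 2289.8 − 2287.48 = 2.32
b = Sxy/Sxx = 2.32/426.8 = 0.005436
a = ȳ − b·x̄ = 13.78 − 0.005436·33.2 = 13.599531
ŷ(40) = 13.599531 + 0.005436·40 = 13.816963
residual = y − ŷ = 13.3 − 13.816963 = -0.516963

-0.517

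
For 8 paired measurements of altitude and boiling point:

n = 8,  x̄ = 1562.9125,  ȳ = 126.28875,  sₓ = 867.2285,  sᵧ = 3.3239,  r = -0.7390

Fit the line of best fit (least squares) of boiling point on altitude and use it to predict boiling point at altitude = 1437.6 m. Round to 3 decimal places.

126.644

b = r · sᵧ/sₓ = -0.739 · 3.3239/867.2285 = -0.002832
a = ȳ − b·x̄ = 126.28875 − (-0.002832)·1562.9125 = 130.715587
ŷ(1437.6) = a + b·1437.6 = 130.715587 + (-0.002832)·1437.6 = 126.643689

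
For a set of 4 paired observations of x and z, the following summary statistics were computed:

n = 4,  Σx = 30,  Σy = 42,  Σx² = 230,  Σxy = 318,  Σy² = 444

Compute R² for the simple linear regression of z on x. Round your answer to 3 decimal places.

Sxx = Σx² − (Σx)²/n = 230 − 225 = 5
Sxy = Σxy − (Σx)(Σy)/n = 318 − 315 = 3
Syy = Σy² − (Σy)²/n = 444 − 441 = 3
R² = Sxy²/(Sxx·Syy) = (3)²/(5·3) = 0.6

0.600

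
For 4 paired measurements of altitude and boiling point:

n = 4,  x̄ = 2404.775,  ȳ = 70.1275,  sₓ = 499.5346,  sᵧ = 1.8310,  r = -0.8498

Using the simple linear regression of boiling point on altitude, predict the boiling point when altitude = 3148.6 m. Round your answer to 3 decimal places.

b = r · sᵧ/sₓ = -0.8498 · 1.831/499.5346 = -0.003115
a = ȳ − b·x̄ = 70.1275 − (-0.003115)·2404.775 = 77.618054
ŷ(3148.6) = a + b·3148.6 = 77.618054 + (-0.003115)·3148.6 = 67.810584

67.811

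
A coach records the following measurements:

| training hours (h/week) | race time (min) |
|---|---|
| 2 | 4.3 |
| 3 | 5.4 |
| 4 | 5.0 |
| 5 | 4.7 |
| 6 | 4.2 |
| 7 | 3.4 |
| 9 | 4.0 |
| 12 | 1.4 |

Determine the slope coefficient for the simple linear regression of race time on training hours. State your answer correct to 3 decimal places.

-0.320

n = 8, Σx = 48, Σy = 32.4, Σxy = 170.1, Σx² = 364
Sxx = Σx² − (Σx)²/n = 364 − 288 = 76
Sxy = Σxy − (Σx)(Σy)/n = 170.1 − 194.4 = -24.3
b = Sxy/Sxx = -24.3/76 = -0.319737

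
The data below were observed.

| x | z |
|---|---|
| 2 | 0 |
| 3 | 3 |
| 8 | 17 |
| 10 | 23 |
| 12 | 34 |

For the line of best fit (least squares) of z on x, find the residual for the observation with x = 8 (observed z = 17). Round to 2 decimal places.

n = 5, Σx = 35, Σy = 77, Σxy = 783, Σx² = 321
Sxx = Σx² − (Σx)²/n = 321 − 245 = 76
Sxy = Σxy − (Σx)(Σy)/n = 783 − 539 = 244
b = Sxy/Sxx = 244/76 = 3.210526
a = ȳ − b·x̄ = 15.4 − 3.210526·7 = -7.073684
ŷ(8) = -7.073684 + 3.210526·8 = 18.610526
residual = y − ŷ = 17 − 18.610526 = -1.610526

-1.61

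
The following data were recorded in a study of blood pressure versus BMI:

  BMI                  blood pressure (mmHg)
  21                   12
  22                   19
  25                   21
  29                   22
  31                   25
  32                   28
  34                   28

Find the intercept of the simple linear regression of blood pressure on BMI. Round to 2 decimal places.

n = 7, Σx = 194, Σy = 155, Σxy = 4456, Σx² = 5532
Sxx = Σx² − (Σx)²/n = 5532 − 5376.571429 = 155.428571
Sxy = Σxy − (Σx)(Σy)/n = 4456 − 4295.714286 = 160.285714
b = Sxy/Sxx = 160.285714/155.428571 = 1.03125
a = ȳ − b·x̄ = 22.142857 − 1.03125·27.714286 = -6.4375

-6.44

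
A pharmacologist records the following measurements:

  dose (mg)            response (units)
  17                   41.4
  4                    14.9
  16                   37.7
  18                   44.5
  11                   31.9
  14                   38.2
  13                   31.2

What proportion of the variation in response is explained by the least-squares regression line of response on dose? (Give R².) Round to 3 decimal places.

0.960

n = 7, Σx = 93, Σy = 239.8, Σxy = 3458.9, Σx² = 1371, Σy² = 8787.8
Sxx = Σx² − (Σx)²/n = 1371 − 1235.571429 = 135.428571
Sxy = Σxy − (Σx)(Σy)/n = 3458.9 − 3185.914286 = 272.985714
Syy = Σy² − (Σy)²/n = 8787.8 − 8214.862857 = 572.937143
R² = Sxy²/(Sxx·Syy) = (272.985714)²/(135.428571·572.937143) = 0.960423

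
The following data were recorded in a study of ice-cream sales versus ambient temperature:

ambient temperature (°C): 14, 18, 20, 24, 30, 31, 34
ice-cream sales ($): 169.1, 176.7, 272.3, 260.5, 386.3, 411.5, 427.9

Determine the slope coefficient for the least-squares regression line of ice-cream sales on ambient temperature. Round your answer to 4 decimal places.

14.1044

n = 7, Σx = 171, Σy = 2104.3, Σxy = 56140.1, Σx² = 4513
Sxx = Σx² − (Σx)²/n = 4513 − 4177.285714 = 335.714286
Sxy = Σxy − (Σx)(Σy)/n = 56140.1 − 51405.042857 = 4735.057143
b = Sxy/Sxx = 4735.057143/335.714286 = 14.104426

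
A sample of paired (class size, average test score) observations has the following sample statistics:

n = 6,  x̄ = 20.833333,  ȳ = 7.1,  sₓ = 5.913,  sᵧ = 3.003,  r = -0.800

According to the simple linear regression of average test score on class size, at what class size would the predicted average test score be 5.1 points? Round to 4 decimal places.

b = r · sᵧ/sₓ = -0.8 · 3.003/5.913 = -0.406291
a = ȳ − b·x̄ = 7.1 − (-0.406291)·20.833333 = 15.564400
Set a + b·x = 5.1: x = (5.1 − 15.564400) / (-0.406291) = 25.755910

25.7559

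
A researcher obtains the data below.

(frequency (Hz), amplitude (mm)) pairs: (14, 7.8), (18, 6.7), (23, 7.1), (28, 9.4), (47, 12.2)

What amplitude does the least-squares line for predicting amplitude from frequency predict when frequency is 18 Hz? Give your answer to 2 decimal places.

n = 5, Σx = 130, Σy = 43.2, Σxy = 1229.7, Σx² = 4042
Sxx = Σx² − (Σx)²/n = 4042 − 3380 = 662
Sxy = Σxy − (Σx)(Σy)/n = 1229.7 − 1123.2 = 106.5
b = Sxy/Sxx = 106.5/662 = 0.160876
a = ȳ − b·x̄ = 8.64 − 0.160876·26 = 4.457221
ŷ(18) = a + b·18 = 4.457221 + 0.160876·18 = 7.352991

7.35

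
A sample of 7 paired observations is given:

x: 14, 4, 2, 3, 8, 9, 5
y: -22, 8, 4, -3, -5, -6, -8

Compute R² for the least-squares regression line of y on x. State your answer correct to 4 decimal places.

n = 7, Σx = 45, Σy = -32, Σxy = -411, Σx² = 395, Σy² = 698
Sxx = Σx² − (Σx)²/n = 395 − 289.285714 = 105.714286
Sxy = Σxy − (Σx)(Σy)/n = -411 − (-205.714286) = -205.285714
Syy = Σy² − (Σy)²/n = 698 − 146.285714 = 551.714286
R² = Sxy²/(Sxx·Syy) = (-205.285714)²/(105.714286·551.714286) = 0.722553

0.7226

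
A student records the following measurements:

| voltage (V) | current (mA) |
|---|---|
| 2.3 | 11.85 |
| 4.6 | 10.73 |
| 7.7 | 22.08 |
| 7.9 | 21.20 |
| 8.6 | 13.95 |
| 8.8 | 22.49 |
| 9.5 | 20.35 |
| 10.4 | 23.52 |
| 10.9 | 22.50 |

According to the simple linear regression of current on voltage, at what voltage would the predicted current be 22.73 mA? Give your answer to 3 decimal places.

10.571

n = 9, Σx = 70.7, Σy = 168.67, Σxy = 1415.174, Σx² = 616.77
Sxx = Σx² − (Σx)²/n = 616.77 − 555.387778 = 61.382222
Sxy = Σxy − (Σx)(Σy)/n = 1415.174 − 1324.996556 = 90.177444
b = Sxy/Sxx = 90.177444/61.382222 = 1.469113
a = ȳ − b·x̄ = 18.741111 − 1.469113·7.855556 = 7.200409
Set a + b·x = 22.73: x = (22.73 − 7.200409) / 1.469113 = 10.570723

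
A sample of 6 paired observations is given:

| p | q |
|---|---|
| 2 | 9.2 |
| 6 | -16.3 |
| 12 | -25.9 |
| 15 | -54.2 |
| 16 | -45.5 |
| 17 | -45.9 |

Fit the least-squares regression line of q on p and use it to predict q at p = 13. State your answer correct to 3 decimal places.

-36.015

n = 6, Σx = 68, Σy = -178.6, Σxy = -2711.5, Σx² = 954
Sxx = Σx² − (Σx)²/n = 954 − 770.666667 = 183.333333
Sxy = Σxy − (Σx)(Σy)/n = -2711.5 − (-2024.133333) = -687.366667
b = Sxy/Sxx = -687.366667/183.333333 = -3.749273
a = ȳ − b·x̄ = -29.766667 − (-3.749273)·11.333333 = 12.725091
ŷ(13) = a + b·13 = 12.725091 + (-3.749273)·13 = -36.015455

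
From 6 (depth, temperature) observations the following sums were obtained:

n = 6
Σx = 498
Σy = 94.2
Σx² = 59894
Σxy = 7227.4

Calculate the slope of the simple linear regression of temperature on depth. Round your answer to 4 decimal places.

-0.0319

Sxx = Σx² − (Σx)²/n = 59894 − 41334 = 18560
Sxy = Σxy − (Σx)(Σy)/n = 7227.4 − 7818.6 = -591.2
b = Sxy/Sxx = -591.2/18560 = -0.031853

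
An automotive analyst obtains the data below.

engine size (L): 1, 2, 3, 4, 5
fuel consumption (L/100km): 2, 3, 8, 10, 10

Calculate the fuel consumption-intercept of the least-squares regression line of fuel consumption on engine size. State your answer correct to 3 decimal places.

n = 5, Σx = 15, Σy = 33, Σxy = 122, Σx² = 55
Sxx = Σx² − (Σx)²/n = 55 − 45 = 10
Sxy = Σxy − (Σx)(Σy)/n = 122 − 99 = 23
b = Sxy/Sxx = 23/10 = 2.3
a = ȳ − b·x̄ = 6.6 − 2.3·3 = -0.3

-0.300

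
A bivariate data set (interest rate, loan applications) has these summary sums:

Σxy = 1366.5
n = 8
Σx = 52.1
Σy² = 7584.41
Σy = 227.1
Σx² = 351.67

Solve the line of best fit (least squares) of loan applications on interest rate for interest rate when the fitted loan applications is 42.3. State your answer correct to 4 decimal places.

4.9827

Sxx = Σx² − (Σx)²/n = 351.67 − 339.30125 = 12.36875
Sxy = Σxy − (Σx)(Σy)/n = 1366.5 − 1478.98875 = -112.48875
b = Sxy/Sxx = -112.48875/12.36875 = -9.094593
a = ȳ − b·x̄ = 28.3875 − (-9.094593)·6.5125 = 87.616038
Set a + b·x = 42.3: x = (42.3 − 87.616038) / (-9.094593) = 4.982745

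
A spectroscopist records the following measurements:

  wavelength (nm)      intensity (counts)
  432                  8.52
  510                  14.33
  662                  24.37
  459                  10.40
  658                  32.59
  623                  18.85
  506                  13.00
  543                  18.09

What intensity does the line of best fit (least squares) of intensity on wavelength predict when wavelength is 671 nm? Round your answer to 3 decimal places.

n = 8, Σx = 4393, Σy = 140.15, Σxy = 81484.12, Σx² = 2467627
Sxx = Σx² − (Σx)²/n = 2467627 − 2412306.125 = 55320.875
Sxy = Σxy − (Σx)(Σy)/n = 81484.12 − 76959.86875 = 4524.25125
b = Sxy/Sxx = 4524.25125/55320.875 = 0.081782
a = ȳ − b·x̄ = 17.51875 − 0.081782·549.125 = -27.389785
ŷ(671) = a + b·671 = -27.389785 + 0.081782·671 = 27.485930

27.486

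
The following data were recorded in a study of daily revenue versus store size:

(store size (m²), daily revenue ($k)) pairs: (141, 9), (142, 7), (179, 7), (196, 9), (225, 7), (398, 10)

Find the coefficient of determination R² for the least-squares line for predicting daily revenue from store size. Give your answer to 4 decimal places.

0.3430

n = 6, Σx = 1281, Σy = 49, Σxy = 10835, Σx² = 319531, Σy² = 409
Sxx = Σx² − (Σx)²/n = 319531 − 273493.5 = 46037.5
Sxy = Σxy − (Σx)(Σy)/n = 10835 − 10461.5 = 373.5
Syy = Σy² − (Σy)²/n = 409 − 400.166667 = 8.833333
R² = Sxy²/(Sxx·Syy) = (373.5)²/(46037.5·8.833333) = 0.343040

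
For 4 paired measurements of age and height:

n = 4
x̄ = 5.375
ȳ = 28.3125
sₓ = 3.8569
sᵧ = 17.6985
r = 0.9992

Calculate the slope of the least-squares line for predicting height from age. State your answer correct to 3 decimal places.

4.585

b = r · sᵧ/sₓ = 0.9992 · 17.6985/3.8569 = 4.585118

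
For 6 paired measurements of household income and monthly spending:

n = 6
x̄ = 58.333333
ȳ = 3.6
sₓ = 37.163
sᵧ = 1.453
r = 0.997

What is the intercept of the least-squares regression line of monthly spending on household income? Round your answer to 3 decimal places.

b = r · sᵧ/sₓ = 0.997 · 1.453/37.163 = 0.038981
a = ȳ − b·x̄ = 3.6 − 0.038981·58.333333 = 1.326124

1.326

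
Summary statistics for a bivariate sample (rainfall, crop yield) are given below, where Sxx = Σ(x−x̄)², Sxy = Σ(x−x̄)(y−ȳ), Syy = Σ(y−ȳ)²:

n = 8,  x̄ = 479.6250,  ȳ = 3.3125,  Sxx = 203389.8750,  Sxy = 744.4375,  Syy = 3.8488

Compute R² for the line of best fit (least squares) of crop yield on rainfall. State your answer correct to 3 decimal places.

R² = Sxy²/(Sxx·Syy) = (744.4375)²/(203389.875·3.8488) = 0.707949

0.708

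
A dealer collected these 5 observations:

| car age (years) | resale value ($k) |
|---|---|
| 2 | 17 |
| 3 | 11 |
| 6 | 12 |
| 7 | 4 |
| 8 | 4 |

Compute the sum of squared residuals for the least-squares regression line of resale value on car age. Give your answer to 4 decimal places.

n = 5, Σx = 26, Σy = 48, Σxy = 199, Σx² = 162, Σy² = 586
Sxx = Σx² − (Σx)²/n = 162 − 135.2 = 26.8
Sxy = Σxy − (Σx)(Σy)/n = 199 − 249.6 = -50.6
Syy = Σy² − (Σy)²/n = 586 − 460.8 = 125.2
b = Sxy/Sxx = -50.6/26.8 = -1.888060
SSE = Syy − b·Sxy = 125.2 − (-1.888060)·(-50.6) = 29.664179

29.6642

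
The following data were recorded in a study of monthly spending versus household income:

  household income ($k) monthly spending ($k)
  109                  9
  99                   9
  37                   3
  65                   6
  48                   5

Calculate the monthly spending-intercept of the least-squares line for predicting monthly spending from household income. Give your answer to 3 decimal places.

n = 5, Σx = 358, Σy = 32, Σxy = 2613, Σx² = 29580
Sxx = Σx² − (Σx)²/n = 29580 − 25632.8 = 3947.2
Sxy = Σxy − (Σx)(Σy)/n = 2613 − 2291.2 = 321.8
b = Sxy/Sxx = 321.8/3947.2 = 0.081526
a = ȳ − b·x̄ = 6.4 − 0.081526·71.6 = 0.562728

0.563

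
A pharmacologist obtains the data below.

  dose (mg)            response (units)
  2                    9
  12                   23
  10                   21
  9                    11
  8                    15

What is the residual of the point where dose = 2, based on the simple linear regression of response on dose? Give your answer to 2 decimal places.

n = 5, Σx = 41, Σy = 79, Σxy = 723, Σx² = 393
Sxx = Σx² − (Σx)²/n = 393 − 336.2 = 56.8
Sxy = Σxy − (Σx)(Σy)/n = 723 − 647.8 = 75.2
b = Sxy/Sxx = 75.2/56.8 = 1.323944
a = ȳ − b·x̄ = 15.8 − 1.323944·8.2 = 4.943662
ŷ(2) = 4.943662 + 1.323944·2 = 7.591549
residual = y − ŷ = 9 − 7.591549 = 1.408451

1.41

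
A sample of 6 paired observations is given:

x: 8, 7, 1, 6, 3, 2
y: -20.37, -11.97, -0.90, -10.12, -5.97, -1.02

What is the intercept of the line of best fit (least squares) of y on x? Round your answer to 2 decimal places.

n = 6, Σx = 27, Σy = -50.35, Σxy = -328.32, Σx² = 163
Sxx = Σx² − (Σx)²/n = 163 − 121.5 = 41.5
Sxy = Σxy − (Σx)(Σy)/n = -328.32 − (-226.575) = -101.745
b = Sxy/Sxx = -101.745/41.5 = -2.451687
a = ȳ − b·x̄ = -8.391667 − (-2.451687)·4.5 = 2.640924

2.64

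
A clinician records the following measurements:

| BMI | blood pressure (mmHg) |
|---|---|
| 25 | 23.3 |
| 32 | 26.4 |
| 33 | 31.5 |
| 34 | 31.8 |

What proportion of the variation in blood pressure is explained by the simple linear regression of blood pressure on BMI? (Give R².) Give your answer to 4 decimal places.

n = 4, Σx = 124, Σy = 113, Σxy = 3548, Σx² = 3894, Σy² = 3243.34
Sxx = Σx² − (Σx)²/n = 3894 − 3844 = 50
Sxy = Σxy − (Σx)(Σy)/n = 3548 − 3503 = 45
Syy = Σy² − (Σy)²/n = 3243.34 − 3192.25 = 51.09
R² = Sxy²/(Sxx·Syy) = (45)²/(50·51.09) = 0.792719

0.7927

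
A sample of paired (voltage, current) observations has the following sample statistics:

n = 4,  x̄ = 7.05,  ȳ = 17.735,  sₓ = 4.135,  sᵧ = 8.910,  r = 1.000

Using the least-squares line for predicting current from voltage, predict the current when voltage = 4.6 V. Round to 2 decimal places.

b = r · sᵧ/sₓ = 1 · 8.91/4.135 = 2.154776
a = ȳ − b·x̄ = 17.735 − 2.154776·7.05 = 2.543827
ŷ(4.6) = a + b·4.6 = 2.543827 + 2.154776·4.6 = 12.455798

12.46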